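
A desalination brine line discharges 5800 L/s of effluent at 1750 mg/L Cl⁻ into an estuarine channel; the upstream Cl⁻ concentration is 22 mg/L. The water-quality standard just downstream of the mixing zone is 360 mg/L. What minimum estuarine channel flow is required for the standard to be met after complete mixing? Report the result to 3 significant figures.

23900 L/s

Set C_mix = 360: (Q·22.00 + 5800·1750) / (Q + 5800) = 360
→ Q = 5800·(1750 − 360)/(360 − 22.00) = 23850 L/s.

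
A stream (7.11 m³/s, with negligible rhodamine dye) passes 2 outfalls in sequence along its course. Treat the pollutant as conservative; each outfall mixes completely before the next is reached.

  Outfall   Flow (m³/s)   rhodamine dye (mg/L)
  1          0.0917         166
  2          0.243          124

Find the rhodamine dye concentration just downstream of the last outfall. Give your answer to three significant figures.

6.09 mg/L

After outfall 1: Q = 7.110 + 0.09170 = 7.202 m³/s; C = (7.110·0 + 0.09170·166.0)/7.202 = 2.114 mg/L.
After outfall 2: Q = 7.202 + 0.2430 = 7.445 m³/s; C = (7.202·2.114 + 0.2430·124.0)/7.445 = 6.092 mg/L.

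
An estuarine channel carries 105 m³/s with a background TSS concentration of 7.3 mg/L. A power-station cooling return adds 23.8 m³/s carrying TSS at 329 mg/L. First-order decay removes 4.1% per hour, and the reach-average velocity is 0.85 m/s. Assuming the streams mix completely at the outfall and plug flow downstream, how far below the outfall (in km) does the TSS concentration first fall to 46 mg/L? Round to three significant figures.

27.2 km

After mixing, C = (105.0·7.300 + 23.80·329.0) / 128.8 = 8597/128.8 = 66.74 mg/L.
4.1%/h lost → k = −ln(1 − 0.041) = 0.04186 h⁻¹.
Set 66.74·exp(−k·t) = 46 → t = ln(66.74/46)/k = 32010 s = 8.891 h.
Distance = v·t = 0.85·32010 = 27210 m = 27.21 km.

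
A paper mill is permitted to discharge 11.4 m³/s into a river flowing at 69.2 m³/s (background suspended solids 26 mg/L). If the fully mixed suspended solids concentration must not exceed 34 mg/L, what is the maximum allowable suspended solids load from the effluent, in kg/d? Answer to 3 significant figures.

Mass balance at the limit: 69.20·26.00 + 11.40·Cₑ = 80.60·34 → Cₑ = 82.56 mg/L.
Load = 11.40 m³/s × 82.56 g/m³ × 86 400 s/d = 81320 kg/d.

81300 kg/d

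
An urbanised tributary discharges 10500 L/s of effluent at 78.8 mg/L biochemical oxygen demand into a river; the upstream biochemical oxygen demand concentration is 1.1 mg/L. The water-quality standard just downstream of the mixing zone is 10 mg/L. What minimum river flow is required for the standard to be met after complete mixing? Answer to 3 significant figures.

81200 L/s

Set C_mix = 10: (Q·1.100 + 10500·78.80) / (Q + 10500) = 10
→ Q = 10500·(78.80 − 10)/(10 − 1.100) = 81170 L/s.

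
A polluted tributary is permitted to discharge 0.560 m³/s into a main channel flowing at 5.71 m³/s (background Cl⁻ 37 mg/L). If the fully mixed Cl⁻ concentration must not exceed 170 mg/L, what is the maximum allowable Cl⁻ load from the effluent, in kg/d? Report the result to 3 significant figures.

73800 kg/d

Mass balance at the limit: 5.710·37.00 + 0.5600·Cₑ = 6.270·170 → Cₑ = 1526 mg/L.
Load = 0.5600 m³/s × 1526 g/m³ × 86 400 s/d = 73840 kg/d.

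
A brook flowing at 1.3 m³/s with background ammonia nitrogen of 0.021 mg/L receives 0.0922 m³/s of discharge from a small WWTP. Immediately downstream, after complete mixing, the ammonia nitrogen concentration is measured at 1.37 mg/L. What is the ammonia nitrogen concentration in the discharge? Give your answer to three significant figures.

20.4 mg/L

Mass balance: 1.300·0.02100 + 0.09220·Cₑ = 1.392·1.370
→ Cₑ = (1.392·1.370 − 1.300·0.02100) / 0.09220 = 20.39 mg/L.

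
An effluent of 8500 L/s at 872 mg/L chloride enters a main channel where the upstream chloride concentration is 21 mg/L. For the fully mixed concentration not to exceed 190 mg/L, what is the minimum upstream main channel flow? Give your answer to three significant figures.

34300 L/s

Set C_mix = 190: (Q·21.00 + 8500·872.0) / (Q + 8500) = 190
→ Q = 8500·(872.0 − 190)/(190 − 21.00) = 34300 L/s.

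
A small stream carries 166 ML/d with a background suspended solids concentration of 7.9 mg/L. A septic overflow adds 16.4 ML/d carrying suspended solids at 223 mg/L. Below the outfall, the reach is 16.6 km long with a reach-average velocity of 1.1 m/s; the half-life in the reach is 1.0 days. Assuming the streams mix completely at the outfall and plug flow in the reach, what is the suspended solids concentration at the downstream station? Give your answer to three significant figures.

24.1 mg/L

Mass balance: C = (166.0·7.900 + 16.40·223.0) / 182.4 = 4969/182.4 = 27.24 mg/L.
Travel time t = 16.6·1000 / 1.1 = 15090 s = 4.192 h.
Half-life 1.0 d → k = ln 2 / 1.0 = 0.6931 d⁻¹.
Decay over the reach: 27.24·exp(−kt) = 27.24·0.8860 = 24.13 mg/L.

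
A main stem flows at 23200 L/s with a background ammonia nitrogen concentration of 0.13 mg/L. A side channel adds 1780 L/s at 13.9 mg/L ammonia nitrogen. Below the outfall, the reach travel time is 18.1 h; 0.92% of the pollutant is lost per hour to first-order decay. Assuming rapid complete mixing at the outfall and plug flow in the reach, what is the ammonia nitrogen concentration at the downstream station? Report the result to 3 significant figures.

Conservation of mass: C = (23200·0.1300 + 1780·13.90) / 24980 = 27760/24980 = 1.111 mg/L.
0.92%/h lost → k = −ln(1 − 0.0092) = 0.009243 h⁻¹.
First-order decay: C = 1.111·exp(−k·t) = 1.111·0.8460 = 0.9400 mg/L.

0.940 mg/L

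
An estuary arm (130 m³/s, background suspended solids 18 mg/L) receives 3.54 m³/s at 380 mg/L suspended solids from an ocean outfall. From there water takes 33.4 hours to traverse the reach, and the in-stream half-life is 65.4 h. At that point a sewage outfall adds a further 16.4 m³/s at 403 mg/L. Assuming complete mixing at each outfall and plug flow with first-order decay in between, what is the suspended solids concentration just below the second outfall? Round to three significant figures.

Flow-weighted average: C = (130.0·18.00 + 3.540·380.0) / 133.5 = 3685/133.5 = 27.60 mg/L; combined flow 133.5 m³/s.
Half-life 65.4 h → k = ln 2 / 65.4 = 0.01060 h⁻¹ = 0.2544 d⁻¹.
Decay over the reach: 27.60·exp(−kt) = 27.60·0.7019 = 19.37 mg/L.
At the second outfall, C = (133.5·19.37 + 16.40·403.0) / (133.5 + 16.40) = 61.33 mg/L.

61.3 mg/L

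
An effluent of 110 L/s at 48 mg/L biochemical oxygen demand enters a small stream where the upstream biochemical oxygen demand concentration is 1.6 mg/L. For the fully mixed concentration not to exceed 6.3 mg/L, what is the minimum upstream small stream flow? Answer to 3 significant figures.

976 L/s

Set C_mix = 6.3: (Q·1.600 + 110.0·48.00) / (Q + 110.0) = 6.3
→ Q = 110.0·(48.00 − 6.3)/(6.3 − 1.600) = 976.0 L/s.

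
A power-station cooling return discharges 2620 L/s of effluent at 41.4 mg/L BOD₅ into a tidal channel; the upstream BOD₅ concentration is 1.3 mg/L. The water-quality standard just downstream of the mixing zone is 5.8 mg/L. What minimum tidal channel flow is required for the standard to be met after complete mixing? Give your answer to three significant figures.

Set C_mix = 5.8: (Q·1.300 + 2620·41.40) / (Q + 2620) = 5.8
→ Q = 2620·(41.40 − 5.8)/(5.8 − 1.300) = 20730 L/s.

20700 L/s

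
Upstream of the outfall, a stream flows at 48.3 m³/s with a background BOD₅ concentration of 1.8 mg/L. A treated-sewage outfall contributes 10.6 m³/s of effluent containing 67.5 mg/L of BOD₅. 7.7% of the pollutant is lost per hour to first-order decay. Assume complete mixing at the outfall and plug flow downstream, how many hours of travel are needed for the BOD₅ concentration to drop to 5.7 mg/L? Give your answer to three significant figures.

10.9 h

Flow-weighted average: C = (48.30·1.800 + 10.60·67.50) / 58.90 = 802.4/58.90 = 13.62 mg/L.
7.7%/h lost → k = −ln(1 − 0.077) = 0.08013 h⁻¹.
13.62·exp(−k·t) = 5.7 → t = ln(13.62/5.7)/k = 39150 s = 10.87 h.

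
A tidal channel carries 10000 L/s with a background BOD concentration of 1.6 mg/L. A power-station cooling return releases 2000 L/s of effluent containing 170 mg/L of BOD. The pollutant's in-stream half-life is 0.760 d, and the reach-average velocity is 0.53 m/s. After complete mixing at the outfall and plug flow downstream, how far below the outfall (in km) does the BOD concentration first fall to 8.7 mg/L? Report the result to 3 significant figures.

61.6 km

Mass balance: C = (10000·1.600 + 2000·170.0) / 12000 = 356000/12000 = 29.67 mg/L.
Half-life 0.760 d → k = ln 2 / 0.760 = 0.9120 d⁻¹.
Set 29.67·exp(−k·t) = 8.7 → t = ln(29.67/8.7)/k = 116200 s = 32.28 h.
Distance = v·t = 0.53·116200 = 61590 m = 61.59 km.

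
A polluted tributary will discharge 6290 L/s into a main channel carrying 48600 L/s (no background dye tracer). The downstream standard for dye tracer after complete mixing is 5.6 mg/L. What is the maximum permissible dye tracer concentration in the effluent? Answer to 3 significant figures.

At the limit, (Qr·Cr + Qe·Cₑ)/(Qr + Qe) = 5.6:
Cₑ = (54890·5.6 − 48600·0) / 6290 = 48.87 mg/L.

48.9 mg/L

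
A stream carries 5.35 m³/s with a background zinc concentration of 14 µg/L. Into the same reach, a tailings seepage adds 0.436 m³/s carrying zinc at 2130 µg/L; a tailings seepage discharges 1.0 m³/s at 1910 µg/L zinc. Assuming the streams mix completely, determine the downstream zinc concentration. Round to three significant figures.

429 µg/L

Flow-weighted average: C = (5.350·14.00 + 0.4360·2130 + 1.000·1910) / 6.786 = 2914/6.786 = 429.4 µg/L.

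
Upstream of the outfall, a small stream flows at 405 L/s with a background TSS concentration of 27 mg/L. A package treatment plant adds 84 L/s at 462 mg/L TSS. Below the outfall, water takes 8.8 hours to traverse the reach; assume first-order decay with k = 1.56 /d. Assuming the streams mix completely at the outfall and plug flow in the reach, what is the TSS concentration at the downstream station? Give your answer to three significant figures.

57.4 mg/L

Mixed concentration C = ΣQC/ΣQ = (405.0·27.00 + 84.00·462.0) / 489.0 = 49740/489.0 = 101.7 mg/L.
Applying C = C₀e^(−kt): 101.7 × 0.5644 = 57.41 mg/L.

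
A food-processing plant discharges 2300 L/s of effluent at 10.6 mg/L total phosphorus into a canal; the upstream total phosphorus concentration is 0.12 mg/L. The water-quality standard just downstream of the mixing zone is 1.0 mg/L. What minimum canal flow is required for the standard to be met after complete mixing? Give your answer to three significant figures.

Set C_mix = 1.0: (Q·0.1200 + 2300·10.60) / (Q + 2300) = 1.0
→ Q = 2300·(10.60 − 1.0)/(1.0 − 0.1200) = 25090 L/s.

25100 L/s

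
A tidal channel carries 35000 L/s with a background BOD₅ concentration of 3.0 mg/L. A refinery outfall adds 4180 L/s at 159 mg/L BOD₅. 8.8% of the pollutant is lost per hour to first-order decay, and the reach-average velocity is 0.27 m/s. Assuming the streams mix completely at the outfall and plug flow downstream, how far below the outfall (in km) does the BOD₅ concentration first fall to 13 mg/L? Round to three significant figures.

Mass balance: C = (35000·3.000 + 4180·159.0) / 39180 = 769600/39180 = 19.64 mg/L.
8.8%/h lost → k = −ln(1 − 0.088) = 0.09212 h⁻¹.
Set 19.64·exp(−k·t) = 13 → t = ln(19.64/13)/k = 16130 s = 4.481 h.
Distance = v·t = 0.27·16130 = 4356 m = 4.356 km.

4.36 km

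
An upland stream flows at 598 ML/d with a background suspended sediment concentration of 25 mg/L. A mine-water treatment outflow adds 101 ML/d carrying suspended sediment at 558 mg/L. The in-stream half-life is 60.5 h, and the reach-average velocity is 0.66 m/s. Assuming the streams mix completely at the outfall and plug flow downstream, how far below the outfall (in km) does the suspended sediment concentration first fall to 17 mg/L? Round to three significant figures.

372 km

Flow-weighted average: C = (598.0·25.00 + 101.0·558.0) / 699.0 = 71310/699.0 = 102.0 mg/L.
Half-life 60.5 h → k = ln 2 / 60.5 = 0.01146 h⁻¹ = 0.2750 d⁻¹.
Set 102.0·exp(−k·t) = 17 → t = ln(102.0/17)/k = 563000 s = 156.4 h.
Distance = v·t = 0.66·563000 = 371600 m = 371.6 km.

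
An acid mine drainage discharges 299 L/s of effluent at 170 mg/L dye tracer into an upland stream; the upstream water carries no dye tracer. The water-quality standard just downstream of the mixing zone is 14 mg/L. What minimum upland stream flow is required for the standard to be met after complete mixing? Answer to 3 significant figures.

Set C_mix = 14: (Q·0 + 299.0·170.0) / (Q + 299.0) = 14
→ Q = 299.0·(170.0 − 14)/(14 − 0) = 3332 L/s.

3330 L/s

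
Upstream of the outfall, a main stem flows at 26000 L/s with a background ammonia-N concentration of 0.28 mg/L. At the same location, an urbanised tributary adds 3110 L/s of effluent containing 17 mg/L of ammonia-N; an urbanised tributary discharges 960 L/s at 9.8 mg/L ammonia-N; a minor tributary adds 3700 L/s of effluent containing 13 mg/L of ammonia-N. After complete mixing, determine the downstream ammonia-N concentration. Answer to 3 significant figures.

3.48 mg/L

Mixed concentration C = ΣQC/ΣQ = (26000·0.2800 + 3110·17.00 + 960.0·9.800 + 3700·13.00) / 33770 = 117700/33770 = 3.484 mg/L.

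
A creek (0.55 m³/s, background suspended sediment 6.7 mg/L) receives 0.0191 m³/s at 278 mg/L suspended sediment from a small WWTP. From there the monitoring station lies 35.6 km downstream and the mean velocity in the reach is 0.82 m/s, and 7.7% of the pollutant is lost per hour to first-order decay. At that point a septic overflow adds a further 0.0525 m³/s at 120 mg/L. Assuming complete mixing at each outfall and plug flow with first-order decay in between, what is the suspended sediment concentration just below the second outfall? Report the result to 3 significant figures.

Conservation of mass: C = (0.5500·6.700 + 0.01910·278.0) / 0.5691 = 8.995/0.5691 = 15.81 mg/L; combined flow 0.5691 m³/s.
Travel time t = 35.6·1000 / 0.82 = 43410 s = 12.06 h.
7.7%/h lost → k = −ln(1 − 0.077) = 0.08013 h⁻¹.
First-order decay: C = 15.81·exp(−k·t) = 15.81·0.3805 = 6.014 mg/L.
Second outfall: C = (0.5691·6.014 + 0.05250·120.0)/0.6216 = 15.64 mg/L.

15.6 mg/L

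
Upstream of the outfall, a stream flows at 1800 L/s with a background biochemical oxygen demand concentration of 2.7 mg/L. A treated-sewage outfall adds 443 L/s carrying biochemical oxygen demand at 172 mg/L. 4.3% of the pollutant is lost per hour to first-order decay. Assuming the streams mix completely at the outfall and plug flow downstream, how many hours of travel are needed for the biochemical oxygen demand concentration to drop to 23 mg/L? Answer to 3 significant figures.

Mass balance: C = (1800·2.700 + 443.0·172.0) / 2243 = 81060/2243 = 36.14 mg/L.
4.3%/h lost → k = −ln(1 − 0.043) = 0.04395 h⁻¹.
36.14·exp(−k·t) = 23 → t = ln(36.14/23)/k = 37010 s = 10.28 h.

10.3 h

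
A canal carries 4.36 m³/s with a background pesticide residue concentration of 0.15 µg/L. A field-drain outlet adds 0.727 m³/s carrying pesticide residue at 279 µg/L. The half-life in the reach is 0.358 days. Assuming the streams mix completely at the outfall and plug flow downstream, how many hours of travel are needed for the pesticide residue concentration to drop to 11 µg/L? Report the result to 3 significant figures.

16.0 h

Mixed concentration C = ΣQC/ΣQ = (4.360·0.1500 + 0.7270·279.0) / 5.087 = 203.5/5.087 = 40.00 µg/L.
Half-life 0.358 d → k = ln 2 / 0.358 = 1.936 d⁻¹.
40.00·exp(−k·t) = 11 → t = ln(40.00/11)/k = 57610 s = 16.00 h.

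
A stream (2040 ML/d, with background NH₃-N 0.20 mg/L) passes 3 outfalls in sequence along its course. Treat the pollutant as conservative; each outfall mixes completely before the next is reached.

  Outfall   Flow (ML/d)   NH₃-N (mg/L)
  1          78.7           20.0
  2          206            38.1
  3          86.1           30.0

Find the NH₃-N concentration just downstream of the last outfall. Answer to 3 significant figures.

5.15 mg/L

Below outfall 1: Q → 2119 ML/d, C = (2040·0.2000 + 78.70·20.00)/2119 = 0.9355 mg/L.
Below outfall 2: Q → 2325 ML/d, C = (2119·0.9355 + 206.0·38.10)/2325 = 4.229 mg/L.
Below outfall 3: Q → 2411 ML/d, C = (2325·4.229 + 86.10·30.00)/2411 = 5.149 mg/L.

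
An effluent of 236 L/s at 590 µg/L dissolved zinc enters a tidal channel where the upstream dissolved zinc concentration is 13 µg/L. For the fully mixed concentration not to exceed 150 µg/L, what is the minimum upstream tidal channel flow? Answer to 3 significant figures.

758 L/s

Set C_mix = 150: (Q·13.00 + 236.0·590.0) / (Q + 236.0) = 150
→ Q = 236.0·(590.0 − 150)/(150 − 13.00) = 758.0 L/s.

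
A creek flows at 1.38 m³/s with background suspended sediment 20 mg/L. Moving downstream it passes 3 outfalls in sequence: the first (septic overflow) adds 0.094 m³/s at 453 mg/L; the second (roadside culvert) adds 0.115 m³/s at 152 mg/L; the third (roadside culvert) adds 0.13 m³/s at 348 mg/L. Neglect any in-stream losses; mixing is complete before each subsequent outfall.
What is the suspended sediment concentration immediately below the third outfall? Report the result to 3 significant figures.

77.3 mg/L

Outfall 1: combined Q = 1.474 m³/s; C = (1.380·20.00 + 0.09400·453.0)/1.474 = 47.61 mg/L.
Outfall 2: combined Q = 1.589 m³/s; C = (1.474·47.61 + 0.1150·152.0)/1.589 = 55.17 mg/L.
Outfall 3: combined Q = 1.719 m³/s; C = (1.589·55.17 + 0.1300·348.0)/1.719 = 77.31 mg/L.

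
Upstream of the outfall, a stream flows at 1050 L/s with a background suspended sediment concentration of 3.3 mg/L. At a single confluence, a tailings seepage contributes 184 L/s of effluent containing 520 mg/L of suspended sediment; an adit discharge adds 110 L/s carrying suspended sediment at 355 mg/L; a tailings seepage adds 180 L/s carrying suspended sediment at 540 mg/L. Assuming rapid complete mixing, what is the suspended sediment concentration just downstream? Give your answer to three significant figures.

154 mg/L

Flow-weighted average: C = (1050·3.300 + 184.0·520.0 + 110.0·355.0 + 180.0·540.0) / 1524 = 235400/1524 = 154.5 mg/L.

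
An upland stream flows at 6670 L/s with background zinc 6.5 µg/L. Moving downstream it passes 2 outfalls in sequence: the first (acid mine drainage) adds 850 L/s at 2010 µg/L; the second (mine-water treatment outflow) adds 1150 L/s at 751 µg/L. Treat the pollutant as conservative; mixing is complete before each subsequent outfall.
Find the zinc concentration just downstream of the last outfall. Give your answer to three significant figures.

After outfall 1: Q = 6670 + 850.0 = 7520 L/s; C = (6670·6.500 + 850.0·2010)/7520 = 233.0 µg/L.
After outfall 2: Q = 7520 + 1150 = 8670 L/s; C = (7520·233.0 + 1150·751.0)/8670 = 301.7 µg/L.

302 µg/L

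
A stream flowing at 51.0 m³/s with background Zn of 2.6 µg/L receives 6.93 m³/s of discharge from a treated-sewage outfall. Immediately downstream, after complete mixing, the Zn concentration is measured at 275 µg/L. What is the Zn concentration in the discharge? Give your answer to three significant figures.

2280 µg/L

Mass balance: 51.00·2.600 + 6.930·Cₑ = 57.93·275.0
→ Cₑ = (57.93·275.0 − 51.00·2.600) / 6.930 = 2280 µg/L.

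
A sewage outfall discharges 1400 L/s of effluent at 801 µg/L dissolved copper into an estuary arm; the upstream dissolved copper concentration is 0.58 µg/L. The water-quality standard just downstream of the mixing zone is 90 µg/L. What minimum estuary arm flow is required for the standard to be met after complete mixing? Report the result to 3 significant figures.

11100 L/s

Set C_mix = 90: (Q·0.5800 + 1400·801.0) / (Q + 1400) = 90
→ Q = 1400·(801.0 − 90)/(90 − 0.5800) = 11130 L/s.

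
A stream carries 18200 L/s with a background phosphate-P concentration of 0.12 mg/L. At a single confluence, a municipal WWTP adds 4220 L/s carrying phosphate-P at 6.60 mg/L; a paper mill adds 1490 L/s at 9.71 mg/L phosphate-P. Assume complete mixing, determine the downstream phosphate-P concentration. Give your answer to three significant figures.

1.86 mg/L

Conservation of mass: C = (18200·0.1200 + 4220·6.600 + 1490·9.710) / 23910 = 44500/23910 = 1.861 mg/L.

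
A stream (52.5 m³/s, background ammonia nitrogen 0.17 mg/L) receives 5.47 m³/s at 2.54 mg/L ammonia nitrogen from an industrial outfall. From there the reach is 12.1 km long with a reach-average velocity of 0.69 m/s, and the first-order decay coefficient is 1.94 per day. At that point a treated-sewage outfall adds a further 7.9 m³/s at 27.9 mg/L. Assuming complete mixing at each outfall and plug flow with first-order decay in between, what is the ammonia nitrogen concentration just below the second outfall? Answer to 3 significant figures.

After mixing, C = (52.50·0.1700 + 5.470·2.540) / 57.97 = 22.82/57.97 = 0.3936 mg/L; combined flow 57.97 m³/s.
Travel time t = 12.1·1000 / 0.69 = 17540 s = 4.871 h.
Applying C = C₀e^(−kt): 0.3936 × 0.6745 = 0.2655 mg/L.
At the second outfall, C = (57.97·0.2655 + 7.900·27.90) / (57.97 + 7.900) = 3.580 mg/L.

3.58 mg/L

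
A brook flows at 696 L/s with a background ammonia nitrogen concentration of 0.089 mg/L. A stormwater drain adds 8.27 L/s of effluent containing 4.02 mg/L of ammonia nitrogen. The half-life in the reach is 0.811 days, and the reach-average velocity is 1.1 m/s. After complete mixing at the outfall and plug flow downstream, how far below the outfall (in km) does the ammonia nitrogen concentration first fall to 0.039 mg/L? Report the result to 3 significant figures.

138 km

Mass balance: C = (696.0·0.08900 + 8.270·4.020) / 704.3 = 95.19/704.3 = 0.1352 mg/L.
Half-life 0.811 d → k = ln 2 / 0.811 = 0.8547 d⁻¹.
Set 0.1352·exp(−k·t) = 0.039 → t = ln(0.1352/0.039)/k = 125600 s = 34.90 h.
Distance = v·t = 1.1·125600 = 138200 m = 138.2 km.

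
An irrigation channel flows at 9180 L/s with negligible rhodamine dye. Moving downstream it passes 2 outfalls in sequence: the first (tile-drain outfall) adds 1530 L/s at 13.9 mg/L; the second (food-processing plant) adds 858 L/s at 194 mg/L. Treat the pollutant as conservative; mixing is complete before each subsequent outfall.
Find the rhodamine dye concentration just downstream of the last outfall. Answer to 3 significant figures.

16.2 mg/L

After outfall 1: Q = 9180 + 1530 = 10710 L/s; C = (9180·0 + 1530·13.90)/10710 = 1.986 mg/L.
After outfall 2: Q = 10710 + 858.0 = 11570 L/s; C = (10710·1.986 + 858.0·194.0)/11570 = 16.23 mg/L.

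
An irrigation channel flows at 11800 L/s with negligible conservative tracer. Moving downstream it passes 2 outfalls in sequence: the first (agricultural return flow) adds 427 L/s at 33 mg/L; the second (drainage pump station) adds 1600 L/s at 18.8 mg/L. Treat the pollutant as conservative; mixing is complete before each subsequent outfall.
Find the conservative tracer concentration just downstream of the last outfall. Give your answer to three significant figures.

After outfall 1: Q = 11800 + 427.0 = 12230 L/s; C = (11800·0 + 427.0·33.00)/12230 = 1.152 mg/L.
After outfall 2: Q = 12230 + 1600 = 13830 L/s; C = (12230·1.152 + 1600·18.80)/13830 = 3.195 mg/L.

3.19 mg/L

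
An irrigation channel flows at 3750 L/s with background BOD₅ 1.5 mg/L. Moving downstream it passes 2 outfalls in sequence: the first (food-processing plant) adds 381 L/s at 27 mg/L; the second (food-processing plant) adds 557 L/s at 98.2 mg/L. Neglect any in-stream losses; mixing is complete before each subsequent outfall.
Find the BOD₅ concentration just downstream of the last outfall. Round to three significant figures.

15.1 mg/L

After outfall 1: Q = 3750 + 381.0 = 4131 L/s; C = (3750·1.500 + 381.0·27.00)/4131 = 3.852 mg/L.
After outfall 2: Q = 4131 + 557.0 = 4688 L/s; C = (4131·3.852 + 557.0·98.20)/4688 = 15.06 mg/L.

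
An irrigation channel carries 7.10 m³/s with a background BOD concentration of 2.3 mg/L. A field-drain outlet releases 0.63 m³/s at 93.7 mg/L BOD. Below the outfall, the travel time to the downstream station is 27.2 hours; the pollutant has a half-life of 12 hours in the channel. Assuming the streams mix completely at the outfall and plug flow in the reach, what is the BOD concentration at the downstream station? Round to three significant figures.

Flow-weighted average: C = (7.100·2.300 + 0.6300·93.70) / 7.730 = 75.36/7.730 = 9.749 mg/L.
Half-life 12 h → k = ln 2 / 12 = 0.05776 h⁻¹ = 1.386 d⁻¹.
After decay, C = 9.749 × e^(−kt) = 9.749 × 0.2078 = 2.026 mg/L.

2.03 mg/L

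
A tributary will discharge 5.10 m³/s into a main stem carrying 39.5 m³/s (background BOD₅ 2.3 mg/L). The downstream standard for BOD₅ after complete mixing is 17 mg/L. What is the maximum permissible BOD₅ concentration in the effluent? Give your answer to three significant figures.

131 mg/L

At the limit, (Qr·Cr + Qe·Cₑ)/(Qr + Qe) = 17:
Cₑ = (44.60·17 − 39.50·2.300) / 5.100 = 130.9 mg/L.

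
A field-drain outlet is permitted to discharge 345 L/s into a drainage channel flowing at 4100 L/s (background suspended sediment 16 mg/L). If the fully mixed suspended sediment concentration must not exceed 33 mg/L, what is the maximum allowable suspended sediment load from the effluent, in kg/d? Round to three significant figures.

7010 kg/d

Mass balance at the limit: 4100·16.00 + 345.0·Cₑ = 4445·33 → Cₑ = 235.0 mg/L.
345.0 L/s = 0.3450 m³/s. Load = 0.3450 m³/s × 235.0 g/m³ × 86 400 s/d = 7006 kg/d.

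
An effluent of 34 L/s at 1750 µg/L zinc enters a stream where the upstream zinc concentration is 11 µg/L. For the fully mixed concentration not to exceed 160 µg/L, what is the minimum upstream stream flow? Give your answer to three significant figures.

363 L/s

Set C_mix = 160: (Q·11.00 + 34.00·1750) / (Q + 34.00) = 160
→ Q = 34.00·(1750 − 160)/(160 − 11.00) = 362.8 L/s.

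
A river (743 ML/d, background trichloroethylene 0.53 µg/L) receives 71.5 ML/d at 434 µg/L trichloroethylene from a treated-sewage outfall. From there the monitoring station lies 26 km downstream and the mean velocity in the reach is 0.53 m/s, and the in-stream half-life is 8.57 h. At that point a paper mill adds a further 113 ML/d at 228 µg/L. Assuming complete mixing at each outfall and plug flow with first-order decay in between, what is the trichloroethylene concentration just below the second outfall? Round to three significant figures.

39.0 µg/L

After mixing, C = (743.0·0.5300 + 71.50·434.0) / 814.5 = 31420/814.5 = 38.58 µg/L; combined flow 814.5 ML/d.
Travel time t = 26·1000 / 0.53 = 49060 s = 13.63 h.
Half-life 8.57 h → k = ln 2 / 8.57 = 0.08088 h⁻¹ = 1.941 d⁻¹.
First-order decay: C = 38.58·exp(−k·t) = 38.58·0.3322 = 12.82 µg/L.
Second outfall: C = (814.5·12.82 + 113.0·228.0)/927.5 = 39.03 µg/L.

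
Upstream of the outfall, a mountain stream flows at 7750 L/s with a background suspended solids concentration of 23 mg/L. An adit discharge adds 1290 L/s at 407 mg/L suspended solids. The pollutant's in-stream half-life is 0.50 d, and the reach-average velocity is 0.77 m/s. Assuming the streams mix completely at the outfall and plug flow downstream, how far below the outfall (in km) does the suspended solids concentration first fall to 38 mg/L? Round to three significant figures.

34.4 km

After mixing, C = (7750·23.00 + 1290·407.0) / 9040 = 703300/9040 = 77.80 mg/L.
Half-life 0.50 d → k = ln 2 / 0.50 = 1.386 d⁻¹.
Set 77.80·exp(−k·t) = 38 → t = ln(77.80/38)/k = 44660 s = 12.40 h.
Distance = v·t = 0.77·44660 = 34390 m = 34.39 km.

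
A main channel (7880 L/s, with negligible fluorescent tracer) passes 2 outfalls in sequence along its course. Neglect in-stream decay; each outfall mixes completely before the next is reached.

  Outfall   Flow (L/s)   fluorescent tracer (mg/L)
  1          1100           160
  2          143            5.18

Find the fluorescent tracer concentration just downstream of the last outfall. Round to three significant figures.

19.4 mg/L

After outfall 1: Q = 7880 + 1100 = 8980 L/s; C = (7880·0 + 1100·160.0)/8980 = 19.60 mg/L.
After outfall 2: Q = 8980 + 143.0 = 9123 L/s; C = (8980·19.60 + 143.0·5.180)/9123 = 19.37 mg/L.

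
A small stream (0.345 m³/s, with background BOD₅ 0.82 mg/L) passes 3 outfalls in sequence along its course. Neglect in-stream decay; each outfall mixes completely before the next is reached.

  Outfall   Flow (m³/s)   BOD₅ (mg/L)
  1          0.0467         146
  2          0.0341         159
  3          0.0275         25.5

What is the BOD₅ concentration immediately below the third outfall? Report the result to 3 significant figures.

After outfall 1: Q = 0.3450 + 0.04670 = 0.3917 m³/s; C = (0.3450·0.8200 + 0.04670·146.0)/0.3917 = 18.13 mg/L.
After outfall 2: Q = 0.3917 + 0.03410 = 0.4258 m³/s; C = (0.3917·18.13 + 0.03410·159.0)/0.4258 = 29.41 mg/L.
After outfall 3: Q = 0.4258 + 0.02750 = 0.4533 m³/s; C = (0.4258·29.41 + 0.02750·25.50)/0.4533 = 29.17 mg/L.

29.2 mg/L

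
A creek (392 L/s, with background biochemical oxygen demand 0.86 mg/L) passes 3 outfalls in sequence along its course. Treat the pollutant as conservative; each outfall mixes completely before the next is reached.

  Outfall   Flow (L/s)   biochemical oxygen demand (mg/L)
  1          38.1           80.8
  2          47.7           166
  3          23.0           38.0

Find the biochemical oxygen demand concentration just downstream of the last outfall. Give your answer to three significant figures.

Below outfall 1: Q → 430.1 L/s, C = (392.0·0.8600 + 38.10·80.80)/430.1 = 7.941 mg/L.
Below outfall 2: Q → 477.8 L/s, C = (430.1·7.941 + 47.70·166.0)/477.8 = 23.72 mg/L.
Below outfall 3: Q → 500.8 L/s, C = (477.8·23.72 + 23.00·38.00)/500.8 = 24.38 mg/L.

24.4 mg/L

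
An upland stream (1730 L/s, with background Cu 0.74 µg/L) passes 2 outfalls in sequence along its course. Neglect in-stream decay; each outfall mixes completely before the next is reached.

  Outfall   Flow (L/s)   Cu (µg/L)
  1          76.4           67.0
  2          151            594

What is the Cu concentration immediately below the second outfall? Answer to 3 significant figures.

Below outfall 1: Q → 1806 L/s, C = (1730·0.7400 + 76.40·67.00)/1806 = 3.542 µg/L.
Below outfall 2: Q → 1957 L/s, C = (1806·3.542 + 151.0·594.0)/1957 = 49.09 µg/L.

49.1 µg/L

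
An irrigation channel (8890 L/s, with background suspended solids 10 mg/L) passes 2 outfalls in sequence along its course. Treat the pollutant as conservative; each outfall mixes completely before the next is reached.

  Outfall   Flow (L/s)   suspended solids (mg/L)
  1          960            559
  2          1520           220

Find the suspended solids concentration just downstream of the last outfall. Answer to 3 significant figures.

After outfall 1: Q = 8890 + 960.0 = 9850 L/s; C = (8890·10.00 + 960.0·559.0)/9850 = 63.51 mg/L.
After outfall 2: Q = 9850 + 1520 = 11370 L/s; C = (9850·63.51 + 1520·220.0)/11370 = 84.43 mg/L.

84.4 mg/L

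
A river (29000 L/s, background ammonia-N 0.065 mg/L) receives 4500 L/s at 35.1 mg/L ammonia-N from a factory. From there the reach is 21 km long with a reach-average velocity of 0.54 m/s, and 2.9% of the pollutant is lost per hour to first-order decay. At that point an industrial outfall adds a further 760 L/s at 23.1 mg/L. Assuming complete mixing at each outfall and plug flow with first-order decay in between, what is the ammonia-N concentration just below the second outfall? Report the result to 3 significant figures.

3.91 mg/L

Mixed concentration C = ΣQC/ΣQ = (29000·0.06500 + 4500·35.10) / 33500 = 159800/33500 = 4.771 mg/L; combined flow 33500 L/s.
Travel time t = 21·1000 / 0.54 = 38890 s = 10.80 h.
2.9%/h lost → k = −ln(1 − 0.029) = 0.02943 h⁻¹.
Decay over the reach: 4.771·exp(−kt) = 4.771·0.7277 = 3.472 mg/L.
At the second outfall, C = (33500·3.472 + 760.0·23.10) / (33500 + 760.0) = 3.907 mg/L.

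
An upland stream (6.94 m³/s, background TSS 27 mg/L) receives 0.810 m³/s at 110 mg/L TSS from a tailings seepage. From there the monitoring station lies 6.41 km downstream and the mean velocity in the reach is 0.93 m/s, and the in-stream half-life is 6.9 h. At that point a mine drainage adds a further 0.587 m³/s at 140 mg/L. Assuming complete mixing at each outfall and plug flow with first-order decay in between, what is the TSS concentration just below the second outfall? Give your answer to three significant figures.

37.2 mg/L

Conservation of mass: C = (6.940·27.00 + 0.8100·110.0) / 7.750 = 276.5/7.750 = 35.67 mg/L; combined flow 7.750 m³/s.
Travel time t = 6.41·1000 / 0.93 = 6892 s = 1.915 h.
Half-life 6.9 h → k = ln 2 / 6.9 = 0.1005 h⁻¹ = 2.411 d⁻¹.
Applying C = C₀e^(−kt): 35.67 × 0.8250 = 29.43 mg/L.
Second outfall: C = (7.750·29.43 + 0.5870·140.0)/8.337 = 37.22 mg/L.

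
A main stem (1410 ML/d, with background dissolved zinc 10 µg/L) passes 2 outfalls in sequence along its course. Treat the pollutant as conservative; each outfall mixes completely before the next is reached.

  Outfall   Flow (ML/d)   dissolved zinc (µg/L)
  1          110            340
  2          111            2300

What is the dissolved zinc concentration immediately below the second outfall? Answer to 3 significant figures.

188 µg/L

After outfall 1: Q = 1410 + 110.0 = 1520 ML/d; C = (1410·10.00 + 110.0·340.0)/1520 = 33.88 µg/L.
After outfall 2: Q = 1520 + 111.0 = 1631 ML/d; C = (1520·33.88 + 111.0·2300)/1631 = 188.1 µg/L.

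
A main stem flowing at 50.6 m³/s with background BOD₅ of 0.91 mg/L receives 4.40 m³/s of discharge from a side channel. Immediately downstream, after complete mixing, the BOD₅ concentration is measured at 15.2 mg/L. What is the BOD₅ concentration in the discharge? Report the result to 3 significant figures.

180 mg/L

Mass balance: 50.60·0.9100 + 4.400·Cₑ = 55.00·15.20
→ Cₑ = (55.00·15.20 − 50.60·0.9100) / 4.400 = 179.5 mg/L.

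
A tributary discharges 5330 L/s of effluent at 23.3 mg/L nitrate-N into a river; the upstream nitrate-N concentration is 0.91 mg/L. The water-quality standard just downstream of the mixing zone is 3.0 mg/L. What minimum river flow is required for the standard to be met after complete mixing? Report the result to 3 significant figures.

51800 L/s

Set C_mix = 3.0: (Q·0.9100 + 5330·23.30) / (Q + 5330) = 3.0
→ Q = 5330·(23.30 − 3.0)/(3.0 − 0.9100) = 51770 L/s.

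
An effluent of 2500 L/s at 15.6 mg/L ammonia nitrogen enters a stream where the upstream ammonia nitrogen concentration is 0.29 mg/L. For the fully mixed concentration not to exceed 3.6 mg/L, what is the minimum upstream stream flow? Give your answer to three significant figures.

9060 L/s

Set C_mix = 3.6: (Q·0.2900 + 2500·15.60) / (Q + 2500) = 3.6
→ Q = 2500·(15.60 − 3.6)/(3.6 − 0.2900) = 9063 L/s.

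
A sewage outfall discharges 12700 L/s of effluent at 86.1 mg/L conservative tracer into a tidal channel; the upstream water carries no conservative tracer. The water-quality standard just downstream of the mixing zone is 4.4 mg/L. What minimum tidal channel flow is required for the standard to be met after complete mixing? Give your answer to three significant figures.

236000 L/s

Set C_mix = 4.4: (Q·0 + 12700·86.10) / (Q + 12700) = 4.4
→ Q = 12700·(86.10 − 4.4)/(4.4 − 0) = 235800 L/s.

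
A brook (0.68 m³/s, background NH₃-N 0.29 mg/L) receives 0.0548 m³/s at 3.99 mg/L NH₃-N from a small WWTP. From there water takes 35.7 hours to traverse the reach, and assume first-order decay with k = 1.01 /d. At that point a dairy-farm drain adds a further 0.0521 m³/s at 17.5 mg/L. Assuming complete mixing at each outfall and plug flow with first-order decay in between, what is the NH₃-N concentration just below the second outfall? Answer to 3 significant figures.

1.28 mg/L

Conservation of mass: C = (0.6800·0.2900 + 0.05480·3.990) / 0.7348 = 0.4159/0.7348 = 0.5659 mg/L; combined flow 0.7348 m³/s.
Applying C = C₀e^(−kt): 0.5659 × 0.2226 = 0.1260 mg/L.
At the second outfall, C = (0.7348·0.1260 + 0.05210·17.50) / (0.7348 + 0.05210) = 1.276 mg/L.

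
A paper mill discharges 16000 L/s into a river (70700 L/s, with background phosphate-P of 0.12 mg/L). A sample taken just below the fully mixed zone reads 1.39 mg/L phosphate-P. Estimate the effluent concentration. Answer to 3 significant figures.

Mass balance: 70700·0.1200 + 16000·Cₑ = 86700·1.390
→ Cₑ = (86700·1.390 − 70700·0.1200) / 16000 = 7.002 mg/L.

7.00 mg/L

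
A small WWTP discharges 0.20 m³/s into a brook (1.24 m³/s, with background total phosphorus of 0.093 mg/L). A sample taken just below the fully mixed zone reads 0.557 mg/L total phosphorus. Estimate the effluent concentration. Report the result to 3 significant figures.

3.43 mg/L

Mass balance: 1.240·0.09300 + 0.2000·Cₑ = 1.440·0.5570
→ Cₑ = (1.440·0.5570 − 1.240·0.09300) / 0.2000 = 3.434 mg/L.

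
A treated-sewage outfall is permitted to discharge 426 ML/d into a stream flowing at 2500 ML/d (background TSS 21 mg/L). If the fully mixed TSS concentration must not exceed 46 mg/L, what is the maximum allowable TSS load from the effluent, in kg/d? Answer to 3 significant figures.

82100 kg/d

Mass balance at the limit: 2500·21.00 + 426.0·Cₑ = 2926·46 → Cₑ = 192.7 mg/L.
426.0 ML/d = 4.931 m³/s. Load = 4.931 m³/s × 192.7 g/m³ × 86 400 s/d = 82100 kg/d.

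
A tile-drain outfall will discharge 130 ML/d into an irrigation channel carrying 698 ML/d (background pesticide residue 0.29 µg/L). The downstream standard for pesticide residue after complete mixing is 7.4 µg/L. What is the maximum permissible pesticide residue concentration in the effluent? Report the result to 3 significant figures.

At the limit, (Qr·Cr + Qe·Cₑ)/(Qr + Qe) = 7.4:
Cₑ = (828.0·7.4 − 698.0·0.2900) / 130.0 = 45.58 µg/L.

45.6 µg/L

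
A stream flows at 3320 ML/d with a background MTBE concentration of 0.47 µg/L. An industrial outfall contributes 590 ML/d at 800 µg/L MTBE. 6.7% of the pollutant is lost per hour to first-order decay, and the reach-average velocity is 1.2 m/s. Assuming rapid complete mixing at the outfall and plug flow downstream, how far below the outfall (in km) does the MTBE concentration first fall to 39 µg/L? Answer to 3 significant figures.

Mass balance: C = (3320·0.4700 + 590.0·800.0) / 3910 = 473600/3910 = 121.1 µg/L.
6.7%/h lost → k = −ln(1 − 0.067) = 0.06935 h⁻¹.
Set 121.1·exp(−k·t) = 39 → t = ln(121.1/39)/k = 58820 s = 16.34 h.
Distance = v·t = 1.2·58820 = 70590 m = 70.59 km.

70.6 km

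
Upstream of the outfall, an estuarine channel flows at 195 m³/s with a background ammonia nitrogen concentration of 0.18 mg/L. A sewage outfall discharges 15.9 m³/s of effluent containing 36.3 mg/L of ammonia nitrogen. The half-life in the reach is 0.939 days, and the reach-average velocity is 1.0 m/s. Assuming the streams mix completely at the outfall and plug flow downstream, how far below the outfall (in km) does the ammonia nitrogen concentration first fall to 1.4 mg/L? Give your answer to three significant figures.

Conservation of mass: C = (195.0·0.1800 + 15.90·36.30) / 210.9 = 612.3/210.9 = 2.903 mg/L.
Half-life 0.939 d → k = ln 2 / 0.939 = 0.7382 d⁻¹.
Set 2.903·exp(−k·t) = 1.4 → t = ln(2.903/1.4)/k = 85360 s = 23.71 h.
Distance = v·t = 1.0·85360 = 85360 m = 85.36 km.

85.4 km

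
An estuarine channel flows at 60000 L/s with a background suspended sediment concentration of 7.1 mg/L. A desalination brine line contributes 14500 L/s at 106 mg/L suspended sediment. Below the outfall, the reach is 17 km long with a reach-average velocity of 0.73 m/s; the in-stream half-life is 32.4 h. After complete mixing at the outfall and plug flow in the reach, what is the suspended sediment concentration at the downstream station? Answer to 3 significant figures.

After mixing, C = (60000·7.100 + 14500·106.0) / 74500 = 1963000/74500 = 26.35 mg/L.
Travel time t = 17·1000 / 0.73 = 23290 s = 6.469 h.
Half-life 32.4 h → k = ln 2 / 32.4 = 0.02139 h⁻¹ = 0.5134 d⁻¹.
Decay over the reach: 26.35·exp(−kt) = 26.35·0.8708 = 22.94 mg/L.

22.9 mg/L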